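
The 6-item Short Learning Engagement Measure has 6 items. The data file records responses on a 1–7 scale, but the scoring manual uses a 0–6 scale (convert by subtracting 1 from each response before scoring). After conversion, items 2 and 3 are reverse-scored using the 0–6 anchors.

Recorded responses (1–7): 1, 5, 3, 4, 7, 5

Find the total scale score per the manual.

19

Convert to 0–6: 0, 4, 2, 3, 6, 4
Reverse-coded (reversed = (0+6) − raw = 6 − raw):
  item 2: 6 − 4 = 2
  item 3: 6 − 2 = 4
Scored: 0, 2, 4, 3, 6, 4
Total = 19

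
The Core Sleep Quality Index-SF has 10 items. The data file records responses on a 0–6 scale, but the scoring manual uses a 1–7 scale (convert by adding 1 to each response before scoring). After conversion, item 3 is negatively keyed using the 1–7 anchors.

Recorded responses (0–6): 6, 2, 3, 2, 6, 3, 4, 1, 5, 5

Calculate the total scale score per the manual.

Convert to 1–7: 7, 3, 4, 3, 7, 4, 5, 2, 6, 6
Reverse-coded (on a 1–7 scale, reversed = 8 − raw):
  item 3: 8 − 4 = 4
Scored: 7, 3, 4, 3, 7, 4, 5, 2, 6, 6
Total = 47

47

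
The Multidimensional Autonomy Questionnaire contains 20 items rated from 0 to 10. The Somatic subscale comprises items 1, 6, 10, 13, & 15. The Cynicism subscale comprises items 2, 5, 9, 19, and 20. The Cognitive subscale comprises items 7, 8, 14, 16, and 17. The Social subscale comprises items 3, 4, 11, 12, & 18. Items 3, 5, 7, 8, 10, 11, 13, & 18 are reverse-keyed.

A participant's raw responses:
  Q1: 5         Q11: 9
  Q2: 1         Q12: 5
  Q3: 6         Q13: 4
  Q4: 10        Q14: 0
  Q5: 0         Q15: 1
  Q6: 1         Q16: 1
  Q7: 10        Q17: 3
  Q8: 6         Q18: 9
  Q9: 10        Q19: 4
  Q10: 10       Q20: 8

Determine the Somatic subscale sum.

13

Somatic items: 1, 6, 10, 13, 15.
Of these, items 10 and 13 are reverse-keyed; reversed = (0+10) − raw = 10 − raw.
  item 1: 5
  item 6: 1
  item 10: 10 − 10 = 0
  item 13: 10 − 4 = 6
  item 15: 1
Sum = 5 + 1 + 0 + 6 + 1 = 13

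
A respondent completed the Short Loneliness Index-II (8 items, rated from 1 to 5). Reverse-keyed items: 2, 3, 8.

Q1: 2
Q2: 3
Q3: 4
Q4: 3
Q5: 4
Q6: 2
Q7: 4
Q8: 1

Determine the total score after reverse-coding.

25

Reversing items 2, 3, & 8 with 6 − raw:
Total = 2 + (6−3) + (6−4) + 3 + 4 + 2 + 4 + (6−1)
      = 2 + 3 + 2 + 3 + 4 + 2 + 4 + 5 = 25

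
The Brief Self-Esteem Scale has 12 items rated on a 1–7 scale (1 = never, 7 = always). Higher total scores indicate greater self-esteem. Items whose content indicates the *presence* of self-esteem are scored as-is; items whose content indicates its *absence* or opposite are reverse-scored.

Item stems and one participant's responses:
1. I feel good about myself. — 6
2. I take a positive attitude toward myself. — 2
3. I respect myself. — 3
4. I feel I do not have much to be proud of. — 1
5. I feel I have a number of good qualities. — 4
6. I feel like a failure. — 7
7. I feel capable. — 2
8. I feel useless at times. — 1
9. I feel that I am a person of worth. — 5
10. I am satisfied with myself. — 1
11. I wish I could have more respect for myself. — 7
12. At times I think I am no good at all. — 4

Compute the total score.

43

Items 4, 6, 8, 11, 12 describe the absence/opposite of self-esteem → reverse-score.
reversed = (1+7) − raw = 8 − raw.
  item 1: 6
  item 2: 2
  item 3: 3
  item 4: 8 − 1 = 7
  item 5: 4
  item 6: 8 − 7 = 1
  item 7: 2
  item 8: 8 − 1 = 7
  item 9: 5
  item 10: 1
  item 11: 8 − 7 = 1
  item 12: 8 − 4 = 4
Total = 6 + 2 + 3 + 7 + 4 + 1 + 2 + 7 + 5 + 1 + 1 + 4 = 43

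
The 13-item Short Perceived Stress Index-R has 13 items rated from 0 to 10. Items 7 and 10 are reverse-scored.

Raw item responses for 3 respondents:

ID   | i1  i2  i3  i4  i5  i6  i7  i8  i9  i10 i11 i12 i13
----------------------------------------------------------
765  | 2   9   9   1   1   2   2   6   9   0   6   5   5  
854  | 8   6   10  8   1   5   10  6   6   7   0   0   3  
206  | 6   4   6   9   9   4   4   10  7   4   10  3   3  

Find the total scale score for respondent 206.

Respondent 206 raw: 6, 4, 6, 9, 9, 4, 4, 10, 7, 4, 10, 3, 3.
Reverse-coded (reverse-coded value = 10 − response):
  item 1: 6
  item 2: 4
  item 3: 6
  item 4: 9
  item 5: 9
  item 6: 4
  item 7: 10 − 4 = 6
  item 8: 10
  item 9: 7
  item 10: 10 − 4 = 6
  item 11: 10
  item 12: 3
  item 13: 3
Sum = 6 + 4 + 6 + 9 + 9 + 4 + 6 + 10 + 7 + 6 + 10 + 3 + 3 = 83

83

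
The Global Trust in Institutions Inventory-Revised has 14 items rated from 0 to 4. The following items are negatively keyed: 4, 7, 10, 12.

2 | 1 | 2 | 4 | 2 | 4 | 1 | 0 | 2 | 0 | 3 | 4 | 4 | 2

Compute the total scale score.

Reverse-coded items (on a 0–4 scale, reversed = 4 − raw):
  item 4: 4 − 4 = 0
  item 7: 4 − 1 = 3
  item 10: 4 − 0 = 4
  item 12: 4 − 4 = 0
After reverse-coding: 2, 1, 2, 0, 2, 4, 3, 0, 2, 4, 3, 0, 4, 2
Total = 2 + 1 + 2 + 0 + 2 + 4 + 3 + 0 + 2 + 4 + 3 + 0 + 4 + 2 = 29

29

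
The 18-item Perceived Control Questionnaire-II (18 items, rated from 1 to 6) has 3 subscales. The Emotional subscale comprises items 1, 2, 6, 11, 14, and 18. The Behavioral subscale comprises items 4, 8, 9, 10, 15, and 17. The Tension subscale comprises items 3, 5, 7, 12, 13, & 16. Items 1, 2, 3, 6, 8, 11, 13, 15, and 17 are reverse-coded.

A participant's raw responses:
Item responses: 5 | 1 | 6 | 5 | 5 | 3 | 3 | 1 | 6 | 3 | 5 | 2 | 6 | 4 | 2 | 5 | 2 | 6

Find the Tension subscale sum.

Tension items: 3, 5, 7, 12, 13, 16.
Of these, items 3 & 13 are reverse-coded; on a 1–6 scale, reversed = 7 − raw.
  item 3: 7 − 6 = 1
  item 5: 5
  item 7: 3
  item 12: 2
  item 13: 7 − 6 = 1
  item 16: 5
Sum = 1 + 5 + 3 + 2 + 1 + 5 = 17

17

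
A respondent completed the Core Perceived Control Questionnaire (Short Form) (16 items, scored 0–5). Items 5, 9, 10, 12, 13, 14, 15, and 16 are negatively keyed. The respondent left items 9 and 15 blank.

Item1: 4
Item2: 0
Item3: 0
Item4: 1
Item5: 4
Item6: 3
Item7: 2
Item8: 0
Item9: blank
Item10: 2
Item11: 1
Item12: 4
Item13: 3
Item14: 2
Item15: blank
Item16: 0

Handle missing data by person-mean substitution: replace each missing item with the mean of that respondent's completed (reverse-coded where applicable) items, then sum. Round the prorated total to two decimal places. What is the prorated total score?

Reverse-coded (on a 0–5 scale, reversed = 5 − raw):
  item 5: 5 − 4 = 1
  item 10: 5 − 2 = 3
  item 12: 5 − 4 = 1
  item 13: 5 − 3 = 2
  item 14: 5 − 2 = 3
  item 16: 5 − 0 = 5
Completed scored items (14 of 16): 4, 0, 0, 1, 1, 3, 2, 0, 3, 1, 1, 2, 3, 5; sum = 26.
Person mean = 26 / 14 ≈ 1.8571
Prorated total = (26 / 14) × 16 = 29.71 (to 2 dp)

29.71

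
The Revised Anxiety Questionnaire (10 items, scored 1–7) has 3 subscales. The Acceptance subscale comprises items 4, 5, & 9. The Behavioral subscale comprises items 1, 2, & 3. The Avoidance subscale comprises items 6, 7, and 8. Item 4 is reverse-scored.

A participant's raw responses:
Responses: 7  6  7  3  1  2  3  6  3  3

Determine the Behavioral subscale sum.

20

Behavioral items: 1, 2, 3.
  item 1: 7
  item 2: 6
  item 3: 7
Sum = 7 + 6 + 7 = 20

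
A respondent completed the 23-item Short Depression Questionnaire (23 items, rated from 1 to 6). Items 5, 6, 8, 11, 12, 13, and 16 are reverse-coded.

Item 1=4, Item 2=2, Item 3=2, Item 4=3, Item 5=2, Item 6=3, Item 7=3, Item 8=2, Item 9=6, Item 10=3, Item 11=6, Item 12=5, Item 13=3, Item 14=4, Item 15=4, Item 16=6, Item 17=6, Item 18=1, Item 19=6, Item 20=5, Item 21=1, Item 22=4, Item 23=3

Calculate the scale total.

Raw sum = 84. Reverse-coded items: 5, 6, 8, 11, 12, 13, 16; their raw sum = 27.
Each reversal replaces raw with 7 − raw, changing the total by 7 − 2·raw per item.
Total = 84 + 7·7 − 2·27 = 84 + 49 − 54 = 79

79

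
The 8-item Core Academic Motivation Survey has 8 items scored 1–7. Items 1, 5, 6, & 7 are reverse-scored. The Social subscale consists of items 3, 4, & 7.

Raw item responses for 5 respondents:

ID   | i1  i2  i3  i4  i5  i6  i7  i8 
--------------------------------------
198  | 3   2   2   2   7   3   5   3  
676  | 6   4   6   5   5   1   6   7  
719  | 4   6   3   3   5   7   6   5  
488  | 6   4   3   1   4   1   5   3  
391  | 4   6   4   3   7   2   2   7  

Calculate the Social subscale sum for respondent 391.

Respondent 391 raw: 4, 6, 4, 3, 7, 2, 2, 7.
Social items: 3, 4, 7.
Reverse-coded (reverse-coded value = 8 − response):
  item 3: 4
  item 4: 3
  item 7: 8 − 2 = 6
Sum = 4 + 3 + 6 = 13

13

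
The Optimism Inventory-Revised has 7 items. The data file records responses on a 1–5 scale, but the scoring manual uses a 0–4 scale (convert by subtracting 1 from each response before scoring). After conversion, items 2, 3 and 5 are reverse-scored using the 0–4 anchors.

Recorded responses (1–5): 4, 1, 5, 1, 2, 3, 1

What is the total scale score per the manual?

Convert to 0–4: 3, 0, 4, 0, 1, 2, 0
Reverse-coded (on a 0–4 scale, reversed = 4 − raw):
  item 2: 4 − 0 = 4
  item 3: 4 − 4 = 0
  item 5: 4 − 1 = 3
Scored: 3, 4, 0, 0, 3, 2, 0
Total = 12

12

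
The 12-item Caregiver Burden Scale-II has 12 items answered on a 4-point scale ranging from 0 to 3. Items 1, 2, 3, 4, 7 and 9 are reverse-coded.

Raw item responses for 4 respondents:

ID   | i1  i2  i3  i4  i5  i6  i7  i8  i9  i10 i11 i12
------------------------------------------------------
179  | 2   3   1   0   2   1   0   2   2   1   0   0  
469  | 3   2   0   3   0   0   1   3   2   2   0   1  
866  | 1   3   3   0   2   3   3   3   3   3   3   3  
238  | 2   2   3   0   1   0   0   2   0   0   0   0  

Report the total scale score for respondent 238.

14

Respondent 238 raw: 2, 2, 3, 0, 1, 0, 0, 2, 0, 0, 0, 0.
Reverse-coded (on a 0–3 scale, reversed = 3 − raw):
  item 1: 3 − 2 = 1
  item 2: 3 − 2 = 1
  item 3: 3 − 3 = 0
  item 4: 3 − 0 = 3
  item 5: 1
  item 6: 0
  item 7: 3 − 0 = 3
  item 8: 2
  item 9: 3 − 0 = 3
  item 10: 0
  item 11: 0
  item 12: 0
Sum = 1 + 1 + 0 + 3 + 1 + 0 + 3 + 2 + 3 + 0 + 0 + 0 = 14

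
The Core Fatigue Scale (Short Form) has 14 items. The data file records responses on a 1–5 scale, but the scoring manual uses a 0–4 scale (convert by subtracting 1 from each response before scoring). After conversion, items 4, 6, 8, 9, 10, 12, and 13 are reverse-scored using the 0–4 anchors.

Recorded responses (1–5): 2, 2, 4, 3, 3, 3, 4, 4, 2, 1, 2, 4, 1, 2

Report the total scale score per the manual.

29

Convert to 0–4: 1, 1, 3, 2, 2, 2, 3, 3, 1, 0, 1, 3, 0, 1
Reverse-coded (reversed = (0+4) − raw = 4 − raw):
  item 4: 4 − 2 = 2
  item 6: 4 − 2 = 2
  item 8: 4 − 3 = 1
  item 9: 4 − 1 = 3
  item 10: 4 − 0 = 4
  item 12: 4 − 3 = 1
  item 13: 4 − 0 = 4
Scored: 1, 1, 3, 2, 2, 2, 3, 1, 3, 4, 1, 1, 4, 1
Total = 29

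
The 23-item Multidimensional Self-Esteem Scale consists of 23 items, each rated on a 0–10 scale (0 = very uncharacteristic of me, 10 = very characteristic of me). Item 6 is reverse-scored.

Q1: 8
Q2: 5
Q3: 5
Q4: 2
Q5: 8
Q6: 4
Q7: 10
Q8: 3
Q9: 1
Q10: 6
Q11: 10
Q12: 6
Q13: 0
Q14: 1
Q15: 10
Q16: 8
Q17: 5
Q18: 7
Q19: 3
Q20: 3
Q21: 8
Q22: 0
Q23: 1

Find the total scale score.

Apply reverse scoring (reversed = (0+10) − raw = 10 − raw):
  item 6: 10 − 4 = 6
Scored items: 8, 5, 5, 2, 8, 6, 10, 3, 1, 6, 10, 6, 0, 1, 10, 8, 5, 7, 3, 3, 8, 0, 1
Total = 8 + 5 + 5 + 2 + 8 + 6 + 10 + 3 + 1 + 6 + 10 + 6 + 0 + 1 + 10 + 8 + 5 + 7 + 3 + 3 + 8 + 0 + 1 = 116

116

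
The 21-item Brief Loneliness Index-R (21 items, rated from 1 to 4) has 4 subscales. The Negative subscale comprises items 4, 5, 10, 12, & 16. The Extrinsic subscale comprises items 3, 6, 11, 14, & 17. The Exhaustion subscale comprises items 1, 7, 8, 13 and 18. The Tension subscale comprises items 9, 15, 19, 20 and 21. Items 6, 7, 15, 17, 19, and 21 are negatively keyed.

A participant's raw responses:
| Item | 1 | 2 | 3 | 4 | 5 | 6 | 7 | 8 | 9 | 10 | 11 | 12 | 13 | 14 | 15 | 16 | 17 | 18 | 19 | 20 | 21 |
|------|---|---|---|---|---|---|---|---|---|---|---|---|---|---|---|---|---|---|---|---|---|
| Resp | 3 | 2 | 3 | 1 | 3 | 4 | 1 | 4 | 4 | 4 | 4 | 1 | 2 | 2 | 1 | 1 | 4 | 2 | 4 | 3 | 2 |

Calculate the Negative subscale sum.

Negative items: 4, 5, 10, 12, 16.
  item 4: 1
  item 5: 3
  item 10: 4
  item 12: 1
  item 16: 1
Sum = 1 + 3 + 4 + 1 + 1 = 10

10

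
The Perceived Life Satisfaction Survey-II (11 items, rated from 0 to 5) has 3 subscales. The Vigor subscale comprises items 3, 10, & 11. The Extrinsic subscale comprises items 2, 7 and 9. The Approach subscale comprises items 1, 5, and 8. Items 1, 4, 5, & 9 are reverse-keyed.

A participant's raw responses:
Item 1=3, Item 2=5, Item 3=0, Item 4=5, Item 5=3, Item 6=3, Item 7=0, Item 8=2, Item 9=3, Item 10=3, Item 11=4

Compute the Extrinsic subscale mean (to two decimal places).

2.33

Extrinsic items: 2, 7, 9.
Of these, item 9 is reverse-keyed; reversed = (0+5) − raw = 5 − raw.
  item 2: 5
  item 7: 0
  item 9: 5 − 3 = 2
Sum = 5 + 0 + 2 = 7
Mean = 7 / 3 = 2.33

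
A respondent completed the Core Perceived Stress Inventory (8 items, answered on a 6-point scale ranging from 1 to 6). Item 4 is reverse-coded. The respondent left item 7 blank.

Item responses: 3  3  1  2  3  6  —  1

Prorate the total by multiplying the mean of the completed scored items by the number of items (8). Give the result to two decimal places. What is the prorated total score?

Reverse-coded (on a 1–6 scale, reversed = 7 − raw):
  item 4: 7 − 2 = 5
Completed scored items (7 of 8): 3, 3, 1, 5, 3, 6, 1; sum = 22.
Person mean = 22 / 7 ≈ 3.1429
Prorated total = (22 / 7) × 8 = 25.14 (to 2 dp)

25.14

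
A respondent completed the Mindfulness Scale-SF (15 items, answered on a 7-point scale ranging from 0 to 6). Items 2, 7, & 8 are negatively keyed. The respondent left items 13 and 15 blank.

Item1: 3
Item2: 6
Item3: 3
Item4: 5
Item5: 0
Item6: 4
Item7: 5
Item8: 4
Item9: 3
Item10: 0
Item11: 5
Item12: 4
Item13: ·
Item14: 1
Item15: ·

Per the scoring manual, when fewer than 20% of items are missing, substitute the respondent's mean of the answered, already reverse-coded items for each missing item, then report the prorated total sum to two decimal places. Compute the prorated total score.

Reverse-coded (on a 0–6 scale, reversed = 6 − raw):
  item 2: 6 − 6 = 0
  item 7: 6 − 5 = 1
  item 8: 6 − 4 = 2
Completed scored items (13 of 15): 3, 0, 3, 5, 0, 4, 1, 2, 3, 0, 5, 4, 1; sum = 31.
Person mean = 31 / 13 ≈ 2.3846
Prorated total = (31 / 13) × 15 = 35.77 (to 2 dp)

35.77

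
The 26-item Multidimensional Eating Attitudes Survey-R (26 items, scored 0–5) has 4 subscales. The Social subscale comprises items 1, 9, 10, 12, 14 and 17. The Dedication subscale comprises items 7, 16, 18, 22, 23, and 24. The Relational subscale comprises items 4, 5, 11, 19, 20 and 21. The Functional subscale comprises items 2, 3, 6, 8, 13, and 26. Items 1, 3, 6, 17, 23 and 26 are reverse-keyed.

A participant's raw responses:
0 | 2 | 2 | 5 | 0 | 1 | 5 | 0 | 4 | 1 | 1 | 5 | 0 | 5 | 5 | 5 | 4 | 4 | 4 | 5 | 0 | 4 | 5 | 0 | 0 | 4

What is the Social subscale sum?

Social items: 1, 9, 10, 12, 14, 17.
Of these, items 1 & 17 are reverse-keyed; reverse-coded value = 5 − response.
  item 1: 5 − 0 = 5
  item 9: 4
  item 10: 1
  item 12: 5
  item 14: 5
  item 17: 5 − 4 = 1
Sum = 5 + 4 + 1 + 5 + 5 + 1 = 21

21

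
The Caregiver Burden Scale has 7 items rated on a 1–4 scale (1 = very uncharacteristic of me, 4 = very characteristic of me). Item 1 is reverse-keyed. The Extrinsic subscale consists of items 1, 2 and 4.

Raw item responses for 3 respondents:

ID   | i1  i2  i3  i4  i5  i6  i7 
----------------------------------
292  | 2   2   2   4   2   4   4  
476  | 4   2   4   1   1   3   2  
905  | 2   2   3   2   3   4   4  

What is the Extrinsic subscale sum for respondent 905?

7

Respondent 905 raw: 2, 2, 3, 2, 3, 4, 4.
Extrinsic items: 1, 2, 4.
Reverse-coded (on a 1–4 scale, reversed = 5 − raw):
  item 1: 5 − 2 = 3
  item 2: 2
  item 4: 2
Sum = 3 + 2 + 2 = 7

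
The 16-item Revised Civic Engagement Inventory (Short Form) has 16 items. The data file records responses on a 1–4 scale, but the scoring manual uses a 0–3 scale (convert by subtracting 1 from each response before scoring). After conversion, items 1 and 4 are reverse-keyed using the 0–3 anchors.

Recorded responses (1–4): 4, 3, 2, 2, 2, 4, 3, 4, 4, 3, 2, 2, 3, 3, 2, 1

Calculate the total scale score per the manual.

Convert to 0–3: 3, 2, 1, 1, 1, 3, 2, 3, 3, 2, 1, 1, 2, 2, 1, 0
Reverse-coded (on a 0–3 scale, reversed = 3 − raw):
  item 1: 3 − 3 = 0
  item 4: 3 − 1 = 2
Scored: 0, 2, 1, 2, 1, 3, 2, 3, 3, 2, 1, 1, 2, 2, 1, 0
Total = 26

26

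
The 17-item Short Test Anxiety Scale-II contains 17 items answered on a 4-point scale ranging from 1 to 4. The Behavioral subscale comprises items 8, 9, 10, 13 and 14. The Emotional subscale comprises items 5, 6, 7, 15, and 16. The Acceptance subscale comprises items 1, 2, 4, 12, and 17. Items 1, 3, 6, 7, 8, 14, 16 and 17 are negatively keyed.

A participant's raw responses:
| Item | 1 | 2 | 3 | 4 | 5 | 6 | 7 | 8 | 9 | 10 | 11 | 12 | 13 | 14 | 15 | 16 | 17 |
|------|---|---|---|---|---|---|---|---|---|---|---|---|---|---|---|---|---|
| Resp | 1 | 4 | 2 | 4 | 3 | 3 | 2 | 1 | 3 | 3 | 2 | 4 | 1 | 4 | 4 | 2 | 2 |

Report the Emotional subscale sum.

15

Emotional items: 5, 6, 7, 15, 16.
Of these, items 6, 7, & 16 are negatively keyed; reversed = (1+4) − raw = 5 − raw.
  item 5: 3
  item 6: 5 − 3 = 2
  item 7: 5 − 2 = 3
  item 15: 4
  item 16: 5 − 2 = 3
Sum = 3 + 2 + 3 + 4 + 3 = 15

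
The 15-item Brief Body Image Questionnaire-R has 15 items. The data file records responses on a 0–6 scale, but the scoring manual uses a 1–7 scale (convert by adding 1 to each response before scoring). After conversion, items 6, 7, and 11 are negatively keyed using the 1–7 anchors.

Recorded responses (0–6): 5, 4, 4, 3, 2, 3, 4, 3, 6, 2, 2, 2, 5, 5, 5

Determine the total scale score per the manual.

70

Convert to 1–7: 6, 5, 5, 4, 3, 4, 5, 4, 7, 3, 3, 3, 6, 6, 6
Reverse-coded (on a 1–7 scale, reversed = 8 − raw):
  item 6: 8 − 4 = 4
  item 7: 8 − 5 = 3
  item 11: 8 − 3 = 5
Scored: 6, 5, 5, 4, 3, 4, 3, 4, 7, 3, 5, 3, 6, 6, 6
Total = 70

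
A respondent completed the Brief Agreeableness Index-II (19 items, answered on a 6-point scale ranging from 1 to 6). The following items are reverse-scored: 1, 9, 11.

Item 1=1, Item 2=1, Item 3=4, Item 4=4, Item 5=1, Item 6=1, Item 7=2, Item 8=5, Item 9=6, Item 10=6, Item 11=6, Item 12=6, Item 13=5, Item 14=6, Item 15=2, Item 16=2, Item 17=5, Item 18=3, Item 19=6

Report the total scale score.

67

Raw sum = 72. Reverse-scored items: 1, 9, 11; their raw sum = 13.
Each reversal replaces raw with 7 − raw, changing the total by 7 − 2·raw per item.
Total = 72 + 3·7 − 2·13 = 72 + 21 − 26 = 67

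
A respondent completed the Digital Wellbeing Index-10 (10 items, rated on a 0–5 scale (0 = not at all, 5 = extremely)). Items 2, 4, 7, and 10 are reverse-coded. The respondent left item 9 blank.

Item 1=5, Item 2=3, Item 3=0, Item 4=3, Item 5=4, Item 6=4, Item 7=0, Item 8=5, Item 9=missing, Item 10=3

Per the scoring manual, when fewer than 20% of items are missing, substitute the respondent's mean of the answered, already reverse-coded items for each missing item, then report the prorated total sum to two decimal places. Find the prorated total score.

Reverse-coded (reverse-coded value = 5 − response):
  item 2: 5 − 3 = 2
  item 4: 5 − 3 = 2
  item 7: 5 − 0 = 5
  item 10: 5 − 3 = 2
Completed scored items (9 of 10): 5, 2, 0, 2, 4, 4, 5, 5, 2; sum = 29.
Person mean = 29 / 9 ≈ 3.2222
Prorated total = (29 / 9) × 10 = 32.22 (to 2 dp)

32.22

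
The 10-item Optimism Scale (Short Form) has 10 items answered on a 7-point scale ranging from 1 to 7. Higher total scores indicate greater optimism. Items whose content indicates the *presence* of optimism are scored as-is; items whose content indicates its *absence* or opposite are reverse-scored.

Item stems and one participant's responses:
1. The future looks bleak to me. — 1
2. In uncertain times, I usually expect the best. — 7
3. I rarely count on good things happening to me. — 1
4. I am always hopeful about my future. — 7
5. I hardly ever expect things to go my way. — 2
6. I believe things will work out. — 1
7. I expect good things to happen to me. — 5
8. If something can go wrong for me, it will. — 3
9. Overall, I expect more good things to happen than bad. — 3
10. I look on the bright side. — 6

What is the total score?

Items 1, 3, 5, 8 describe the absence/opposite of optimism → reverse-score.
reversed = (1+7) − raw = 8 − raw.
  item 1: 8 − 1 = 7
  item 2: 7
  item 3: 8 − 1 = 7
  item 4: 7
  item 5: 8 − 2 = 6
  item 6: 1
  item 7: 5
  item 8: 8 − 3 = 5
  item 9: 3
  item 10: 6
Total = 7 + 7 + 7 + 7 + 6 + 1 + 5 + 5 + 3 + 6 = 54

54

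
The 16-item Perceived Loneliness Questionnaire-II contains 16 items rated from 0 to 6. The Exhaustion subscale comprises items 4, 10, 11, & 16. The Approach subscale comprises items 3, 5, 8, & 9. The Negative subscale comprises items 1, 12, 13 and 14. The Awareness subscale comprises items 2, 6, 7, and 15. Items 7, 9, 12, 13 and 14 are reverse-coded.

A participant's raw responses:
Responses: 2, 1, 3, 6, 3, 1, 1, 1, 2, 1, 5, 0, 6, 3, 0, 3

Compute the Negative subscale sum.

11

Negative items: 1, 12, 13, 14.
Of these, items 12, 13 and 14 are reverse-coded; reverse-coded value = 6 − response.
  item 1: 2
  item 12: 6 − 0 = 6
  item 13: 6 − 6 = 0
  item 14: 6 − 3 = 3
Sum = 2 + 6 + 0 + 3 = 11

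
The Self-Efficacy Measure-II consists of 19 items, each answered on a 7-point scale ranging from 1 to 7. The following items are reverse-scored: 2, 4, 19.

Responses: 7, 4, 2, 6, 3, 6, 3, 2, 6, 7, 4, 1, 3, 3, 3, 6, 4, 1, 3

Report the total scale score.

Reverse-scored items use 8 − raw:
  item 2: 8 − 4 = 4
  item 4: 8 − 6 = 2
  item 19: 8 − 3 = 5
Scored responses: 7, 4, 2, 2, 3, 6, 3, 2, 6, 7, 4, 1, 3, 3, 3, 6, 4, 1, 5
Total = 7 + 4 + 2 + 2 + 3 + 6 + 3 + 2 + 6 + 7 + 4 + 1 + 3 + 3 + 3 + 6 + 4 + 1 + 5 = 72

72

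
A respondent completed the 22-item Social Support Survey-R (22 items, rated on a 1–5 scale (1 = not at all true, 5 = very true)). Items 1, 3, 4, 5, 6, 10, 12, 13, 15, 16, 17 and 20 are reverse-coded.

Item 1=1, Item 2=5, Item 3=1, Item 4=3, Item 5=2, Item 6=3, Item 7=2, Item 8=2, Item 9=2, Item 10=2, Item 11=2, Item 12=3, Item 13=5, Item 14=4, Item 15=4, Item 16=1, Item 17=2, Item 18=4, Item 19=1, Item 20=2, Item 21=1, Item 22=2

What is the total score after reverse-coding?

Apply reverse scoring (reversed = (1+5) − raw = 6 − raw):
  item 1: 6 − 1 = 5
  item 3: 6 − 1 = 5
  item 4: 6 − 3 = 3
  item 5: 6 − 2 = 4
  item 6: 6 − 3 = 3
  item 10: 6 − 2 = 4
  item 12: 6 − 3 = 3
  item 13: 6 − 5 = 1
  item 15: 6 − 4 = 2
  item 16: 6 − 1 = 5
  item 17: 6 − 2 = 4
  item 20: 6 − 2 = 4
Scored responses: 5, 5, 5, 3, 4, 3, 2, 2, 2, 4, 2, 3, 1, 4, 2, 5, 4, 4, 1, 4, 1, 2
Total = 5 + 5 + 5 + 3 + 4 + 3 + 2 + 2 + 2 + 4 + 2 + 3 + 1 + 4 + 2 + 5 + 4 + 4 + 1 + 4 + 1 + 2 = 68

68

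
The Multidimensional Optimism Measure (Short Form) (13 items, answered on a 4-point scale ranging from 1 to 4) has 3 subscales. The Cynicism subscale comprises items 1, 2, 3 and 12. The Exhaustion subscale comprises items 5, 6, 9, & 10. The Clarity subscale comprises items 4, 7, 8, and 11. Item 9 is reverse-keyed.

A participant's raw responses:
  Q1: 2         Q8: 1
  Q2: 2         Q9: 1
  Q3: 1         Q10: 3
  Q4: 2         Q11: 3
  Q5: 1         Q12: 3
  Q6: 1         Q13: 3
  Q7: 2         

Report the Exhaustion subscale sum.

Exhaustion items: 5, 6, 9, 10.
Of these, item 9 is reverse-keyed; reverse-coded value = 5 − response.
  item 5: 1
  item 6: 1
  item 9: 5 − 1 = 4
  item 10: 3
Sum = 1 + 1 + 4 + 3 = 9

9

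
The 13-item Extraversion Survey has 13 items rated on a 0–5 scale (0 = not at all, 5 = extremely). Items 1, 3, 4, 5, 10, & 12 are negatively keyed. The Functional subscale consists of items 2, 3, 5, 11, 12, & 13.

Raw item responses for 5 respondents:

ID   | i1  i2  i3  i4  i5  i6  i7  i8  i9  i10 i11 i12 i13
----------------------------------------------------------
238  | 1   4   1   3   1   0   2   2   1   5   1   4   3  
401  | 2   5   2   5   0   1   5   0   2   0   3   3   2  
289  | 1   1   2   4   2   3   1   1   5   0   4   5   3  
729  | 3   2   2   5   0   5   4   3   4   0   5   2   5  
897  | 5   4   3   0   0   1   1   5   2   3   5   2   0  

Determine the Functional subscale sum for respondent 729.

Respondent 729 raw: 3, 2, 2, 5, 0, 5, 4, 3, 4, 0, 5, 2, 5.
Functional items: 2, 3, 5, 11, 12, 13.
Reverse-coded (reverse-coded value = 5 − response):
  item 2: 2
  item 3: 5 − 2 = 3
  item 5: 5 − 0 = 5
  item 11: 5
  item 12: 5 − 2 = 3
  item 13: 5
Sum = 2 + 3 + 5 + 5 + 3 + 5 = 23

23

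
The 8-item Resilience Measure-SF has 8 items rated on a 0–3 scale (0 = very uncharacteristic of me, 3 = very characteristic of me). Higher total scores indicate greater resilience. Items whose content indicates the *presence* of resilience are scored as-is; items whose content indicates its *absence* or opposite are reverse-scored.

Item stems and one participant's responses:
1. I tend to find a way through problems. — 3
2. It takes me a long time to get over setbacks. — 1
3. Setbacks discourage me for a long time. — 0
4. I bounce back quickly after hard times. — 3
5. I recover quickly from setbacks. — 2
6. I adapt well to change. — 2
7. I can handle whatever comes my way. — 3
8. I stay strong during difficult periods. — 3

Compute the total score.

21

Items 2, 3 describe the absence/opposite of resilience → reverse-score.
on a 0–3 scale, reversed = 3 − raw.
  item 1: 3
  item 2: 3 − 1 = 2
  item 3: 3 − 0 = 3
  item 4: 3
  item 5: 2
  item 6: 2
  item 7: 3
  item 8: 3
Total = 3 + 2 + 3 + 3 + 2 + 2 + 3 + 3 = 21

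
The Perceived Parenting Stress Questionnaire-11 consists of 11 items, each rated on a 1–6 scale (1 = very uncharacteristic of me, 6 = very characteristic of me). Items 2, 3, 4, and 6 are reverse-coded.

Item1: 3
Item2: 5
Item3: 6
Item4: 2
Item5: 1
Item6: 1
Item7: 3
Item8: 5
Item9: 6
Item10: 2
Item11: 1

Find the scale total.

Raw sum = 35. Reverse-coded items: 2, 3, 4, 6; their raw sum = 14.
Each reversal replaces raw with 7 − raw, changing the total by 7 − 2·raw per item.
Total = 35 + 4·7 − 2·14 = 35 + 28 − 28 = 35

35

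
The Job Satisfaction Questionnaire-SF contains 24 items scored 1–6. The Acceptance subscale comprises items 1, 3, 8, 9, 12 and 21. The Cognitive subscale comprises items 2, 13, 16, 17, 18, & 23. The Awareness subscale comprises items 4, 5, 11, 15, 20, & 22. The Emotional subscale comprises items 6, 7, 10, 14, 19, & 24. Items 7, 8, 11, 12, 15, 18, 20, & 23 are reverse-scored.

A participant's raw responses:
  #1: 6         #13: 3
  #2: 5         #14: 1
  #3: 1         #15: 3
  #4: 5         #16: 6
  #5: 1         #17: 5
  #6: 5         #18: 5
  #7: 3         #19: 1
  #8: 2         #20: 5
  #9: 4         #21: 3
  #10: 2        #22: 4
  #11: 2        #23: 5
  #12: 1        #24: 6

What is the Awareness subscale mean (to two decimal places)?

3.50

Awareness items: 4, 5, 11, 15, 20, 22.
Of these, items 11, 15, & 20 are reverse-scored; reversed = (1+6) − raw = 7 − raw.
  item 4: 5
  item 5: 1
  item 11: 7 − 2 = 5
  item 15: 7 − 3 = 4
  item 20: 7 − 5 = 2
  item 22: 4
Sum = 5 + 1 + 5 + 4 + 2 + 4 = 21
Mean = 21 / 6 = 3.50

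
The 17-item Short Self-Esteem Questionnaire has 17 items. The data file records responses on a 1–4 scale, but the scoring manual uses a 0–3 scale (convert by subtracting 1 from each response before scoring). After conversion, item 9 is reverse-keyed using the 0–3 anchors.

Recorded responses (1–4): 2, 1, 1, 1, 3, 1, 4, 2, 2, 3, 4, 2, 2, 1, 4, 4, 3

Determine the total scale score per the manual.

24

Convert to 0–3: 1, 0, 0, 0, 2, 0, 3, 1, 1, 2, 3, 1, 1, 0, 3, 3, 2
Reverse-coded (reverse-coded value = 3 − response):
  item 9: 3 − 1 = 2
Scored: 1, 0, 0, 0, 2, 0, 3, 1, 2, 2, 3, 1, 1, 0, 3, 3, 2
Total = 24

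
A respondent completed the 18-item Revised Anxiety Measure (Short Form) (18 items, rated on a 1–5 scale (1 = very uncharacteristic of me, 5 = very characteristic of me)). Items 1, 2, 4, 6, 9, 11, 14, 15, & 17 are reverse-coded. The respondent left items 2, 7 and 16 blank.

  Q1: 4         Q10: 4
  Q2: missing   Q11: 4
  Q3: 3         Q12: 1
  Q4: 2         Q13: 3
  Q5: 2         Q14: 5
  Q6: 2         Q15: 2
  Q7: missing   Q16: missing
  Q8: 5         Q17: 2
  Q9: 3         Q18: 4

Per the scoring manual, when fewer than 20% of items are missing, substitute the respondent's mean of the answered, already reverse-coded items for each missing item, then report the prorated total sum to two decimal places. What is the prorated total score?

Reverse-coded (reversed = (1+5) − raw = 6 − raw):
  item 1: 6 − 4 = 2
  item 4: 6 − 2 = 4
  item 6: 6 − 2 = 4
  item 9: 6 − 3 = 3
  item 11: 6 − 4 = 2
  item 14: 6 − 5 = 1
  item 15: 6 − 2 = 4
  item 17: 6 − 2 = 4
Completed scored items (15 of 18): 2, 3, 4, 2, 4, 5, 3, 4, 2, 1, 3, 1, 4, 4, 4; sum = 46.
Person mean = 46 / 15 ≈ 3.0667
Prorated total = (46 / 15) × 18 = 55.20 (to 2 dp)

55.20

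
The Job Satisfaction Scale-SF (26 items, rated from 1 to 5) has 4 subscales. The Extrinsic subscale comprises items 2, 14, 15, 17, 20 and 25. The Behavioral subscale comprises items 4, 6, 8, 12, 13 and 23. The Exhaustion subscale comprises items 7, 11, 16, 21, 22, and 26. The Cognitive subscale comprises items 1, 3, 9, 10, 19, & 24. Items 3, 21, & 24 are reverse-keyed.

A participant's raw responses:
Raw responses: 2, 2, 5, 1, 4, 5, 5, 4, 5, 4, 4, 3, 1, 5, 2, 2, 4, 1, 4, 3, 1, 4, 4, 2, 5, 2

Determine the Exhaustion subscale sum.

Exhaustion items: 7, 11, 16, 21, 22, 26.
Of these, item 21 is reverse-keyed; reversed = (1+5) − raw = 6 − raw.
  item 7: 5
  item 11: 4
  item 16: 2
  item 21: 6 − 1 = 5
  item 22: 4
  item 26: 2
Sum = 5 + 4 + 2 + 5 + 4 + 2 = 22

22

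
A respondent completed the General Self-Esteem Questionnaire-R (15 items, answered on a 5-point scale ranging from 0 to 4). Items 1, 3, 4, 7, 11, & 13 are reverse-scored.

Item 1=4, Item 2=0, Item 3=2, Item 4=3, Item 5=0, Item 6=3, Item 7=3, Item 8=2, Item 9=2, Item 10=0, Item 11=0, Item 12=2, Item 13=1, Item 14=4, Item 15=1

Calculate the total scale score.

25

Reverse-scored items use 4 − raw:
  item 1: 4 − 4 = 0
  item 3: 4 − 2 = 2
  item 4: 4 − 3 = 1
  item 7: 4 − 3 = 1
  item 11: 4 − 0 = 4
  item 13: 4 − 1 = 3
Scored responses: 0, 0, 2, 1, 0, 3, 1, 2, 2, 0, 4, 2, 3, 4, 1
Total = 0 + 0 + 2 + 1 + 0 + 3 + 1 + 2 + 2 + 0 + 4 + 2 + 3 + 4 + 1 = 25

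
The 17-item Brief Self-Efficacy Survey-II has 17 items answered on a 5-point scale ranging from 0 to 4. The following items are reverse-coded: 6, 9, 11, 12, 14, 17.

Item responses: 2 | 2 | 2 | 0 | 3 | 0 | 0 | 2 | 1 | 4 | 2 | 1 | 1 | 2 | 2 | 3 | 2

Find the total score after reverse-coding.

37

Reverse-coded items use 4 − raw:
  item 6: 4 − 0 = 4
  item 9: 4 − 1 = 3
  item 11: 4 − 2 = 2
  item 12: 4 − 1 = 3
  item 14: 4 − 2 = 2
  item 17: 4 − 2 = 2
Scored items: 2, 2, 2, 0, 3, 4, 0, 2, 3, 4, 2, 3, 1, 2, 2, 3, 2
Total = 2 + 2 + 2 + 0 + 3 + 4 + 0 + 2 + 3 + 4 + 2 + 3 + 1 + 2 + 2 + 3 + 2 = 37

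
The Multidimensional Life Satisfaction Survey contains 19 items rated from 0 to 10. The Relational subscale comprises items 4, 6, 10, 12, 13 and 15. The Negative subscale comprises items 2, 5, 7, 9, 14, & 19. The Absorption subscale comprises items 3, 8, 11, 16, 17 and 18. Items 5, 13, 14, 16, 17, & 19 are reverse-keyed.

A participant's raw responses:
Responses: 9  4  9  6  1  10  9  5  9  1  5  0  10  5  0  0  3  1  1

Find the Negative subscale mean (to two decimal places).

Negative items: 2, 5, 7, 9, 14, 19.
Of these, items 5, 14, and 19 are reverse-keyed; reverse-coded value = 10 − response.
  item 2: 4
  item 5: 10 − 1 = 9
  item 7: 9
  item 9: 9
  item 14: 10 − 5 = 5
  item 19: 10 − 1 = 9
Sum = 4 + 9 + 9 + 9 + 5 + 9 = 45
Mean = 45 / 6 = 7.50

7.50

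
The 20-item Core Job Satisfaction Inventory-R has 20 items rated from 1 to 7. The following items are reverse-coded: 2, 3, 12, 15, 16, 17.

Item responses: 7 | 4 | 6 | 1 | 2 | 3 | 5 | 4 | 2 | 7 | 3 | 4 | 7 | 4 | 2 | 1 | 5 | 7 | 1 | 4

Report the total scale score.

Reverse-coded items use 8 − raw:
  item 2: 8 − 4 = 4
  item 3: 8 − 6 = 2
  item 12: 8 − 4 = 4
  item 15: 8 − 2 = 6
  item 16: 8 − 1 = 7
  item 17: 8 − 5 = 3
Scored responses: 7, 4, 2, 1, 2, 3, 5, 4, 2, 7, 3, 4, 7, 4, 6, 7, 3, 7, 1, 4
Total = 7 + 4 + 2 + 1 + 2 + 3 + 5 + 4 + 2 + 7 + 3 + 4 + 7 + 4 + 6 + 7 + 3 + 7 + 1 + 4 = 83

83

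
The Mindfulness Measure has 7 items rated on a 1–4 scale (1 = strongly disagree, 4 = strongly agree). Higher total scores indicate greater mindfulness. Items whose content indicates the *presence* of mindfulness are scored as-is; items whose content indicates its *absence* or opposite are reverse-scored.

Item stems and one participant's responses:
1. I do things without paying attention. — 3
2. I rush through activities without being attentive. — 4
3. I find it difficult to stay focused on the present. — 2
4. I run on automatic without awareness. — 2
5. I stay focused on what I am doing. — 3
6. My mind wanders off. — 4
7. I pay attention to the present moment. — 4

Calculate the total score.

17

Items 1, 2, 3, 4, 6 describe the absence/opposite of mindfulness → reverse-score.
reversed = (1+4) − raw = 5 − raw.
  item 1: 5 − 3 = 2
  item 2: 5 − 4 = 1
  item 3: 5 − 2 = 3
  item 4: 5 − 2 = 3
  item 5: 3
  item 6: 5 − 4 = 1
  item 7: 4
Total = 2 + 1 + 3 + 3 + 3 + 1 + 4 = 17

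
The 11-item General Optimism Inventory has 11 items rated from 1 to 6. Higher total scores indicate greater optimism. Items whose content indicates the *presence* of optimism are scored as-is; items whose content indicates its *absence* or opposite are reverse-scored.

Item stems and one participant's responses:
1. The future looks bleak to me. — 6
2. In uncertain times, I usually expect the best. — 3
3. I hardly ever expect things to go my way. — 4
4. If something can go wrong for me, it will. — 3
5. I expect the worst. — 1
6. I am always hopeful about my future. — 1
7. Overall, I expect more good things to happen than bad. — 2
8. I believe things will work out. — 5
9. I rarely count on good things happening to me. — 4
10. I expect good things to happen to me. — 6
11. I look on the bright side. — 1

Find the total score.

Items 1, 3, 4, 5, 9 describe the absence/opposite of optimism → reverse-score.
on a 1–6 scale, reversed = 7 − raw.
  item 1: 7 − 6 = 1
  item 2: 3
  item 3: 7 − 4 = 3
  item 4: 7 − 3 = 4
  item 5: 7 − 1 = 6
  item 6: 1
  item 7: 2
  item 8: 5
  item 9: 7 − 4 = 3
  item 10: 6
  item 11: 1
Total = 1 + 3 + 3 + 4 + 6 + 1 + 2 + 5 + 3 + 6 + 1 = 35

35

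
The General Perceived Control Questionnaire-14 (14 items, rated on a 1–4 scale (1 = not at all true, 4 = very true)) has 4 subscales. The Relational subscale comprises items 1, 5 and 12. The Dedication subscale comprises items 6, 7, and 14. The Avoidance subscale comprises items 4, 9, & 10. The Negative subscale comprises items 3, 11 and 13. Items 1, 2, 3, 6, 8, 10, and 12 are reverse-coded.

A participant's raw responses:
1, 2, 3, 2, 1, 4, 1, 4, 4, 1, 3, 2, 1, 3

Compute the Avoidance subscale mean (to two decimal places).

3.33

Avoidance items: 4, 9, 10.
Of these, item 10 is reverse-coded; reversed = (1+4) − raw = 5 − raw.
  item 4: 2
  item 9: 4
  item 10: 5 − 1 = 4
Sum = 2 + 4 + 4 = 10
Mean = 10 / 3 = 3.33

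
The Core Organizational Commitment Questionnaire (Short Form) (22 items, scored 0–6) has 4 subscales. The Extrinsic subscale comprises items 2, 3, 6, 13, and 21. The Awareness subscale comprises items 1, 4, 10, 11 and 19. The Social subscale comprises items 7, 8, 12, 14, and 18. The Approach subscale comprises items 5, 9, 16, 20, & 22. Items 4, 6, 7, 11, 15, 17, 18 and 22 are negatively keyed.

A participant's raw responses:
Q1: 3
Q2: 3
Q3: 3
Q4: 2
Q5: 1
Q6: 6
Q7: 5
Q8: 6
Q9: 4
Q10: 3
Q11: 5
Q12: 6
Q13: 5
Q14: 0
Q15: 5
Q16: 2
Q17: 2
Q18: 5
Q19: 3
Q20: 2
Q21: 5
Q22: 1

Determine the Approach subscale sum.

Approach items: 5, 9, 16, 20, 22.
Of these, item 22 is negatively keyed; reverse-coded value = 6 − response.
  item 5: 1
  item 9: 4
  item 16: 2
  item 20: 2
  item 22: 6 − 1 = 5
Sum = 1 + 4 + 2 + 2 + 5 = 14

14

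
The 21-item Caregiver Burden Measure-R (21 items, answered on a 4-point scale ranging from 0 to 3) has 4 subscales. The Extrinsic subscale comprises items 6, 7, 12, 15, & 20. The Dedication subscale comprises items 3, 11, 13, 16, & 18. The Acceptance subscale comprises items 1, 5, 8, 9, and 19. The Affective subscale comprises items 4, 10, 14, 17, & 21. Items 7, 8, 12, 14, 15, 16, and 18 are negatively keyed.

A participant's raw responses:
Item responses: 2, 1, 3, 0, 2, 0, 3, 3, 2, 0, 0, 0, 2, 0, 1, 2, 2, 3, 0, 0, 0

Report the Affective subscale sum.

Affective items: 4, 10, 14, 17, 21.
Of these, item 14 is negatively keyed; reverse-coded value = 3 − response.
  item 4: 0
  item 10: 0
  item 14: 3 − 0 = 3
  item 17: 2
  item 21: 0
Sum = 0 + 0 + 3 + 2 + 0 = 5

5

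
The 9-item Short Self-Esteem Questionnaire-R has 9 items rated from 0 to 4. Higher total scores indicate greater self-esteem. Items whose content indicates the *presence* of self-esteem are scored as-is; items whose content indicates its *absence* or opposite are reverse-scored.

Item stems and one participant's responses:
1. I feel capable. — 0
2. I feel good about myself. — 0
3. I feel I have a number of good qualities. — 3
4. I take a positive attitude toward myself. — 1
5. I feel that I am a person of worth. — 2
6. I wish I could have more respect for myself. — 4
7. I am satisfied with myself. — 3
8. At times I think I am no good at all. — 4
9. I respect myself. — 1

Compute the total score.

Items 6, 8 describe the absence/opposite of self-esteem → reverse-score.
reversed = (0+4) − raw = 4 − raw.
  item 1: 0
  item 2: 0
  item 3: 3
  item 4: 1
  item 5: 2
  item 6: 4 − 4 = 0
  item 7: 3
  item 8: 4 − 4 = 0
  item 9: 1
Total = 0 + 0 + 3 + 1 + 2 + 0 + 3 + 0 + 1 = 10

10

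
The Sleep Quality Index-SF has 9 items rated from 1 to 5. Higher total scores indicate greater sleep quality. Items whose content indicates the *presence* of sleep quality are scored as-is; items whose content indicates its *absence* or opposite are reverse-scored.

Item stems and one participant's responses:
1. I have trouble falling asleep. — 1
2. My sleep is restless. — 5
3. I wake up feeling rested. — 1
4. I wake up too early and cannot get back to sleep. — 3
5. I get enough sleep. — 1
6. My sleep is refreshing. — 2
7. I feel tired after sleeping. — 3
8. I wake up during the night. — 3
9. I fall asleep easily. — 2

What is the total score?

21

Items 1, 2, 4, 7, 8 describe the absence/opposite of sleep quality → reverse-score.
reverse-coded value = 6 − response.
  item 1: 6 − 1 = 5
  item 2: 6 − 5 = 1
  item 3: 1
  item 4: 6 − 3 = 3
  item 5: 1
  item 6: 2
  item 7: 6 − 3 = 3
  item 8: 6 − 3 = 3
  item 9: 2
Total = 5 + 1 + 1 + 3 + 1 + 2 + 3 + 3 + 2 = 21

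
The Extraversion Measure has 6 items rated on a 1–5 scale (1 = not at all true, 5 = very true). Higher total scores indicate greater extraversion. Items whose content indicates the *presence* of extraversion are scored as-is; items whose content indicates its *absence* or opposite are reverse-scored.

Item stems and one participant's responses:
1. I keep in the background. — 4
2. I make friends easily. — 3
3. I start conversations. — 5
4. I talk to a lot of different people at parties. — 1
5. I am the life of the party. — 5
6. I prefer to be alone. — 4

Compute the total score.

Items 1, 6 describe the absence/opposite of extraversion → reverse-score.
reversed = (1+5) − raw = 6 − raw.
  item 1: 6 − 4 = 2
  item 2: 3
  item 3: 5
  item 4: 1
  item 5: 5
  item 6: 6 − 4 = 2
Total = 2 + 3 + 5 + 1 + 5 + 2 = 18

18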